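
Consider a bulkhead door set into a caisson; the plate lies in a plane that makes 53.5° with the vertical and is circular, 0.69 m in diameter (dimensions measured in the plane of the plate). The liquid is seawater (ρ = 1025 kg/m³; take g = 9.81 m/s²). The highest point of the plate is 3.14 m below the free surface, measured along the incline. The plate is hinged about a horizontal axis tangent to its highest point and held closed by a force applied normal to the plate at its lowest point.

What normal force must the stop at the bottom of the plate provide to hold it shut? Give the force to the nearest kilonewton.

P ≈ 4 kN

γ = ρg = 1025 × 9.81 / 1000 = 10.05525 kN/m³.
The plate makes 53.5° with the vertical, i.e. θ = 90° − 53.5° = 36.5° to the horizontal. Measuring y along the incline from the free-surface line, vertical depth h = y·sinθ with sinθ = 0.594823.
The centroid is at the centre, 0.345 m below the top of the plate, so y_c = 3.14 + 0.345 = 3.485 m and h_c = 3.485 × 0.594823 = 2.07296 m.
A = π(0.345)² = 0.373928 m².
Resultant F = γ·h_c·A = 10.05525 × 2.07296 × 0.373928 = 7.7942 kN.
I_c = πr⁴/4 = π × 0.345⁴/4 = 0.0111267 m⁴.
Centre of pressure: y_p = y_c + I_c/(y_c·A) = 3.485 + 0.0111267/(3.485 × 0.373928) = 3.485 + 0.00853838 = 3.49354 m along the plane.
The resultant acts 0.345 + 0.00853838 = 0.353538 m (along the plate) below the hinge at the top edge, so the moment about the hinge is M = F × 0.353538 = 7.7942 × 0.353538 = 2.75555 kN·m.
A normal force at the bottom, 0.69 m from the hinge, must supply this moment: P = 2.75555/0.69 = 3.99355 kN.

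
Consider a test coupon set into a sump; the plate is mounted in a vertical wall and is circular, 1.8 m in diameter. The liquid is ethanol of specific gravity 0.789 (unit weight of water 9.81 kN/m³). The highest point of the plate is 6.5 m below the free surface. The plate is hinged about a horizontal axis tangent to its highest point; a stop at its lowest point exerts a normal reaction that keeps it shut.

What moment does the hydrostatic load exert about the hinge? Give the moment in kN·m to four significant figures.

M ≈ 135.2 kN·m

γ = 0.789 × 9.81 = 7.74009 kN/m³.
The centroid is at the centre, 0.9 m below the top of the plate, so the centroid depth is h_c = 6.5 + 0.9 = 7.4 m.
A = π(0.9)² = 2.54469 m².
Resultant F = γ·h_c·A = 7.74009 × 7.4 × 2.54469 = 145.751 kN.
I_c = πr⁴/4 = π × 0.9⁴/4 = 0.5153 m⁴.
Centre of pressure: y_p = y_c + I_c/(y_c·A) = 7.4 + 0.5153/(7.4 × 2.54469) = 7.4 + 0.0273649 = 7.42736 m along the plane.
The resultant acts 0.9 + 0.0273649 = 0.927365 m (along the plate) below the hinge at the top edge, so the moment about the hinge is M = F × 0.927365 = 145.751 × 0.927365 = 135.164 kN·m.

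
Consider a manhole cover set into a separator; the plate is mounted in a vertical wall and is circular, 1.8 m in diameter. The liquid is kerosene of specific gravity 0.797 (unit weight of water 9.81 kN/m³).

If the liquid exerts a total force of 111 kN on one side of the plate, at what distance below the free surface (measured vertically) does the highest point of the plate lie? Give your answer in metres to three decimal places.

γ = 0.797 × 9.81 = 7.81857 kN/m³.
A = π(0.9)² = 2.54469 m².
From F = γ·h_c·A, the centroid depth is h_c = 111/(7.81857 × 2.54469) = 5.57906 m.
The centroid is at the centre, 0.9 m below the top of the plate, so the highest point sits at h_top = 5.57906 − 0.9 = 4.67906 m below the surface.

d_top ≈ 4.679 m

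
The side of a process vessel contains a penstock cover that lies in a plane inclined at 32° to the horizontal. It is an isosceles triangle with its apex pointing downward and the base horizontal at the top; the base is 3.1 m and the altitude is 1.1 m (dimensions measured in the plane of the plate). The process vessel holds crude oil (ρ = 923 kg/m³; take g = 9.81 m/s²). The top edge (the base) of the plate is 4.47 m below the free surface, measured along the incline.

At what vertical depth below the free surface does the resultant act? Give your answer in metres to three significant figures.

γ = ρg = 923 × 9.81 / 1000 = 9.05463 kN/m³.
Let θ = 32° be the plate's angle to the horizontal; measure y along the incline from where the plane meets the free surface. Vertical depth h = y·sinθ with sinθ = 0.529919.
With the apex down, the centroid sits h/3 = 1.1/3 = 0.366667 m below the base (the top edge), so y_c = 4.47 + 0.366667 = 4.83667 m and h_c = 4.83667 × 0.529919 = 2.56304 m.
A = ½ × 3.1 × 1.1 = 1.705 m².
Resultant F = γ·h_c·A = 9.05463 × 2.56304 × 1.705 = 39.5686 kN.
I_c = b·h³/36 = 3.1 × 1.1³/36 = 0.114614 m⁴.
Centre of pressure: y_p = y_c + I_c/(y_c·A) = 4.83667 + 0.114614/(4.83667 × 1.705) = 4.83667 + 0.0138985 = 4.85057 m along the plane.
Vertically, h_p = y_p·sinθ = 4.85057 × 0.529919 = 2.57041 m.

h_p = 2.57 m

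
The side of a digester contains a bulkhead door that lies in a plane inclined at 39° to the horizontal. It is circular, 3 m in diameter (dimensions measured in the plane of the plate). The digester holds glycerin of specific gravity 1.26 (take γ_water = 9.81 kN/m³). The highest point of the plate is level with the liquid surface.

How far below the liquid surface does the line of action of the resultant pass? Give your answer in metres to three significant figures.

h_p = 1.18 m

γ = 1.26 × 9.81 = 12.3606 kN/m³.
Let θ = 39° be the plate's angle to the horizontal; measure y along the incline from where the plane meets the free surface. Vertical depth h = y·sinθ with sinθ = 0.629320.
The centroid is at the centre, 1.5 m below the top of the plate, so y_c = 1.5 m and h_c = 1.5 × 0.629320 = 0.94398 m.
A = π(1.5)² = 7.06858 m².
Resultant F = γ·h_c·A = 12.3606 × 0.94398 × 7.06858 = 82.4773 kN.
I_c = πr⁴/4 = π × 1.5⁴/4 = 3.97608 m⁴.
Centre of pressure: y_p = y_c + I_c/(y_c·A) = 1.5 + 3.97608/(1.5 × 7.06858) = 1.5 + 0.375 = 1.875 m along the plane.
Vertically, h_p = y_p·sinθ = 1.875 × 0.629320 = 1.17997 m.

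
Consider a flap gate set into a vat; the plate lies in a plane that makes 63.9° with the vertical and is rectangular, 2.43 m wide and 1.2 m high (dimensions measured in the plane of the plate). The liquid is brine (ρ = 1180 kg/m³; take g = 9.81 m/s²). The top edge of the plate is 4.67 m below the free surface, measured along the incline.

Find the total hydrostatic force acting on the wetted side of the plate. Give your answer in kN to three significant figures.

F ≈ 78.3 kN

γ = ρg = 1180 × 9.81 / 1000 = 11.5758 kN/m³.
The plate makes 63.9° with the vertical, i.e. θ = 90° − 63.9° = 26.1° to the horizontal. Measuring y along the incline from the free-surface line, vertical depth h = y·sinθ with sinθ = 0.439939.
The centroid lies 1.2/2 = 0.6 m below the top edge, so y_c = 4.67 + 0.6 = 5.27 m and h_c = 5.27 × 0.439939 = 2.31848 m.
A = 2.43 × 1.2 = 2.916 m².
Resultant F = γ·h_c·A = 11.5758 × 2.31848 × 2.916 = 78.2604 kN.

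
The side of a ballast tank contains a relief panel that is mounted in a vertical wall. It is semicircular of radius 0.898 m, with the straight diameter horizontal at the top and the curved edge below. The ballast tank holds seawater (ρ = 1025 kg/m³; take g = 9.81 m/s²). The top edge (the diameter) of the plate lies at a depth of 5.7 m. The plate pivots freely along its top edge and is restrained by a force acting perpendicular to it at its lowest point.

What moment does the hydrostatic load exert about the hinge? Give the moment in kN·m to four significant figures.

M ≈ 30.24 kN·m

γ = ρg = 1025 × 9.81 / 1000 = 10.05525 kN/m³.
The centroid of a semicircle lies 4r/(3π) = 0.381123 m from the diameter, here below the top edge, so the centroid depth is h_c = 5.7 + 0.381123 = 6.08112 m.
A = πr²/2 = π × 0.898²/2 = 1.2667 m².
Resultant F = γ·h_c·A = 10.05525 × 6.08112 × 1.2667 = 77.4551 kN.
I_c = (π/8 − 8/(9π))·r⁴ = 0.109757 × 0.898⁴ = 0.0713736 m⁴.
Centre of pressure: y_p = y_c + I_c/(y_c·A) = 6.08112 + 0.0713736/(6.08112 × 1.2667) = 6.08112 + 0.00926574 = 6.09039 m along the plane.
The resultant acts 0.381123 + 0.00926574 = 0.390389 m (along the plate) below the hinge at the top edge, so the moment about the hinge is M = F × 0.390389 = 77.4551 × 0.390389 = 30.2376 kN·m.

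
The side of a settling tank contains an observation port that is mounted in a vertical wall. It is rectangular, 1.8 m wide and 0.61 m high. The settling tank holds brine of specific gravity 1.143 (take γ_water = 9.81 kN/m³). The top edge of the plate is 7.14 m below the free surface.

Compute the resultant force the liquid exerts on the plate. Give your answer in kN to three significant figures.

γ = 1.143 × 9.81 = 11.21283 kN/m³.
The centroid lies 0.61/2 = 0.305 m below the top edge, so the centroid depth is h_c = 7.14 + 0.305 = 7.445 m.
A = 1.8 × 0.61 = 1.098 m².
Resultant F = γ·h_c·A = 11.21283 × 7.445 × 1.098 = 91.6605 kN.

F ≈ 91.7 kN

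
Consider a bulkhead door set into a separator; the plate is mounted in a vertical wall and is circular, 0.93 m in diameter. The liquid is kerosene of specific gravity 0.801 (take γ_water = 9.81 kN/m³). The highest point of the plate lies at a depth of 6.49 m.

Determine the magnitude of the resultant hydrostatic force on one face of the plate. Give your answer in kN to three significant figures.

F ≈ 37.1 kN

γ = 0.801 × 9.81 = 7.85781 kN/m³.
The centroid is at the centre, 0.465 m below the top of the plate, so the centroid depth is h_c = 6.49 + 0.465 = 6.955 m.
A = π(0.465)² = 0.679291 m².
Resultant F = γ·h_c·A = 7.85781 × 6.955 × 0.679291 = 37.124 kN.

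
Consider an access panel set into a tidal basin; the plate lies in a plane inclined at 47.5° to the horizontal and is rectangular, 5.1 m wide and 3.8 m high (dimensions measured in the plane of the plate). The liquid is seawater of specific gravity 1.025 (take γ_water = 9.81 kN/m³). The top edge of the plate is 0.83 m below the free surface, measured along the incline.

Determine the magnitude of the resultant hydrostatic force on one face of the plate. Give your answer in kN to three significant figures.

γ = 1.025 × 9.81 = 10.05525 kN/m³.
Let θ = 47.5° be the plate's angle to the horizontal; measure y along the incline from where the plane meets the free surface. Vertical depth h = y·sinθ with sinθ = 0.737277.
The centroid lies 3.8/2 = 1.9 m below the top edge, so y_c = 0.83 + 1.9 = 2.73 m and h_c = 2.73 × 0.737277 = 2.01277 m.
A = 5.1 × 3.8 = 19.38 m².
Resultant F = γ·h_c·A = 10.05525 × 2.01277 × 19.38 = 392.23 kN.

F ≈ 392 kN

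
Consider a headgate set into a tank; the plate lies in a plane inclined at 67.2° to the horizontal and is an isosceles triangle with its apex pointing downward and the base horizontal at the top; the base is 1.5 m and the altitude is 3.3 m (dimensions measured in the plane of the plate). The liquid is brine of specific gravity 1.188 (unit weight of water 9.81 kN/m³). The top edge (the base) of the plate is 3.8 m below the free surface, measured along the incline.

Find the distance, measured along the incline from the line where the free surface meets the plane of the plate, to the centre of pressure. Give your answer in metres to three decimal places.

y_p = 5.023 m

γ = 1.188 × 9.81 = 11.65428 kN/m³.
Let θ = 67.2° be the plate's angle to the horizontal; measure y along the incline from where the plane meets the free surface. Vertical depth h = y·sinθ with sinθ = 0.921863.
With the apex down, the centroid sits h/3 = 3.3/3 = 1.1 m below the base (the top edge), so y_c = 3.8 + 1.1 = 4.9 m and h_c = 4.9 × 0.921863 = 4.51713 m.
A = ½ × 1.5 × 3.3 = 2.475 m².
Resultant F = γ·h_c·A = 11.65428 × 4.51713 × 2.475 = 130.294 kN.
I_c = b·h³/36 = 1.5 × 3.3³/36 = 1.49737 m⁴.
Centre of pressure: y_p = y_c + I_c/(y_c·A) = 4.9 + 1.49737/(4.9 × 2.475) = 4.9 + 0.123469 = 5.02347 m along the plane.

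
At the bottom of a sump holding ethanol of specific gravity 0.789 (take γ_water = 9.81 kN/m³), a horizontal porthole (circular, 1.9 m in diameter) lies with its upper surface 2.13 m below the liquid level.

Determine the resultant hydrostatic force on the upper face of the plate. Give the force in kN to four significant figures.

γ = 0.789 × 9.81 = 7.74009 kN/m³.
The plate is horizontal, so pressure is uniform at p = γ·h = 7.74009 × 2.13 = 16.4864 kN/m².
A = π(0.95)² = 2.83529 m².
F = p·A = 16.4864 × 2.83529 = 46.7437 kN.

F ≈ 46.74 kN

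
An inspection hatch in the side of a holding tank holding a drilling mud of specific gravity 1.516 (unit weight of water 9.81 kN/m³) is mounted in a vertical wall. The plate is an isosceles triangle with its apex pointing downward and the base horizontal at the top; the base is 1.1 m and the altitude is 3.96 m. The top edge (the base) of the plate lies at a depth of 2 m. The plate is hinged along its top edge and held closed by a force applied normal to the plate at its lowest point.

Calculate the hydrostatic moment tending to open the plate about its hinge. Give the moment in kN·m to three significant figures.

γ = 1.516 × 9.81 = 14.87196 kN/m³.
With the apex down, the centroid sits h/3 = 3.96/3 = 1.32 m below the base (the top edge), so the centroid depth is h_c = 2 + 1.32 = 3.32 m.
A = ½ × 1.1 × 3.96 = 2.178 m².
Resultant F = γ·h_c·A = 14.87196 × 3.32 × 2.178 = 107.539 kN.
I_c = b·h³/36 = 1.1 × 3.96³/36 = 1.89747 m⁴.
Centre of pressure: y_p = y_c + I_c/(y_c·A) = 3.32 + 1.89747/(3.32 × 2.178) = 3.32 + 0.262409 = 3.58241 m along the plane.
The resultant acts 1.32 + 0.262409 = 1.58241 m (along the plate) below the hinge at the top edge, so the moment about the hinge is M = F × 1.58241 = 107.539 × 1.58241 = 170.171 kN·m.

M ≈ 170 kN·m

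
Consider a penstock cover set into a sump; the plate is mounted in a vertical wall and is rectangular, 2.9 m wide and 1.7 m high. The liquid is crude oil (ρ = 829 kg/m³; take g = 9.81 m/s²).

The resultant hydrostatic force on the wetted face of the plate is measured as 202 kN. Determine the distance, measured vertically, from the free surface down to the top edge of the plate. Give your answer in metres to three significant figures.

d_top ≈ 4.19 m

γ = ρg = 829 × 9.81 / 1000 = 8.13249 kN/m³.
A = 2.9 × 1.7 = 4.93 m².
From F = γ·h_c·A, the centroid depth is h_c = 202/(8.13249 × 4.93) = 5.03826 m.
The centroid lies 1.7/2 = 0.85 m below the top edge, so the top edge sits at h_top = 5.03826 − 0.85 = 4.18826 m below the surface.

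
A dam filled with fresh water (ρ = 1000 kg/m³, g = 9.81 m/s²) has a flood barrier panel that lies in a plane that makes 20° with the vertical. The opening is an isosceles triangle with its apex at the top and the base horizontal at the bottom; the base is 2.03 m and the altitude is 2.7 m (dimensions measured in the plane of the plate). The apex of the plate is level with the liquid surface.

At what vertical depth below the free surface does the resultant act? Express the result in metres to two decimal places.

γ = ρg = 1000 × 9.81 = 9810 N/m³ = 9.81 kN/m³.
The plate makes 20° with the vertical, i.e. θ = 90° − 20° = 70° to the horizontal. Measuring y along the incline from the free-surface line, vertical depth h = y·sinθ with sinθ = 0.939693.
With the apex up, the centroid sits 2h/3 = 2 × 2.7/3 = 1.8 m below the apex, so y_c = 1.8 m and h_c = 1.8 × 0.939693 = 1.69145 m.
A = ½ × 2.03 × 2.7 = 2.7405 m².
Resultant F = γ·h_c·A = 9.81 × 1.69145 × 2.7405 = 45.4735 kN.
I_c = b·h³/36 = 2.03 × 2.7³/36 = 1.1099 m⁴.
Centre of pressure: y_p = y_c + I_c/(y_c·A) = 1.8 + 1.1099/(1.8 × 2.7405) = 1.8 + 0.224999 = 2.025 m along the plane.
Vertically, h_p = y_p·sinθ = 2.025 × 0.939693 = 1.90288 m.

h_p = 1.90 m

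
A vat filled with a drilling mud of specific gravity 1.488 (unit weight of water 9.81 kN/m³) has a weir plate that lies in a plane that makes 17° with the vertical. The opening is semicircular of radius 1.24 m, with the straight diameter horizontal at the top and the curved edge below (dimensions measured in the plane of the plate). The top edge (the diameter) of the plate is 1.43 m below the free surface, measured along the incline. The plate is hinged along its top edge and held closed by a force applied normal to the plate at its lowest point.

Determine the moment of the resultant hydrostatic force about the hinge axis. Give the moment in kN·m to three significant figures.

γ = 1.488 × 9.81 = 14.59728 kN/m³.
The plate makes 17° with the vertical, i.e. θ = 90° − 17° = 73° to the horizontal. Measuring y along the incline from the free-surface line, vertical depth h = y·sinθ with sinθ = 0.956305.
The centroid of a semicircle lies 4r/(3π) = 0.526272 m from the diameter, here below the top edge, so y_c = 1.43 + 0.526272 = 1.95627 m and h_c = 1.95627 × 0.956305 = 1.87079 m.
A = πr²/2 = π × 1.24²/2 = 2.41526 m².
Resultant F = γ·h_c·A = 14.59728 × 1.87079 × 2.41526 = 65.957 kN.
I_c = (π/8 − 8/(9π))·r⁴ = 0.109757 × 1.24⁴ = 0.259489 m⁴.
Centre of pressure: y_p = y_c + I_c/(y_c·A) = 1.95627 + 0.259489/(1.95627 × 2.41526) = 1.95627 + 0.0549195 = 2.01119 m along the plane.
The resultant acts 0.526272 + 0.0549195 = 0.581191 m (along the plate) below the hinge at the top edge, so the moment about the hinge is M = F × 0.581191 = 65.957 × 0.581191 = 38.3336 kN·m.

M ≈ 38.3 kN·m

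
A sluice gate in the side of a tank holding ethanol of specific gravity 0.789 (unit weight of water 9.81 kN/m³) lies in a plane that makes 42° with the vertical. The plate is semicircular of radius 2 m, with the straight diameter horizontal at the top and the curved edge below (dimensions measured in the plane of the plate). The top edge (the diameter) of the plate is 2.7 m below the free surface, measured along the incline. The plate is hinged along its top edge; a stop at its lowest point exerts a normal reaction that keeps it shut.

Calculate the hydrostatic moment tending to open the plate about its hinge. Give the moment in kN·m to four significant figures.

M ≈ 119.0 kN·m

γ = 0.789 × 9.81 = 7.74009 kN/m³.
The plate makes 42° with the vertical, i.e. θ = 90° − 42° = 48° to the horizontal. Measuring y along the incline from the free-surface line, vertical depth h = y·sinθ with sinθ = 0.743145.
The centroid of a semicircle lies 4r/(3π) = 0.848826 m from the diameter, here below the top edge, so y_c = 2.7 + 0.848826 = 3.54883 m and h_c = 3.54883 × 0.743145 = 2.6373 m.
A = πr²/2 = π × 2²/2 = 6.28319 m².
Resultant F = γ·h_c·A = 7.74009 × 2.6373 × 6.28319 = 128.258 kN.
I_c = (π/8 − 8/(9π))·r⁴ = 0.109757 × 2⁴ = 1.75611 m⁴.
Centre of pressure: y_p = y_c + I_c/(y_c·A) = 3.54883 + 1.75611/(3.54883 × 6.28319) = 3.54883 + 0.0787565 = 3.62759 m along the plane.
The resultant acts 0.848826 + 0.0787565 = 0.927582 m (along the plate) below the hinge at the top edge, so the moment about the hinge is M = F × 0.927582 = 128.258 × 0.927582 = 118.97 kN·m.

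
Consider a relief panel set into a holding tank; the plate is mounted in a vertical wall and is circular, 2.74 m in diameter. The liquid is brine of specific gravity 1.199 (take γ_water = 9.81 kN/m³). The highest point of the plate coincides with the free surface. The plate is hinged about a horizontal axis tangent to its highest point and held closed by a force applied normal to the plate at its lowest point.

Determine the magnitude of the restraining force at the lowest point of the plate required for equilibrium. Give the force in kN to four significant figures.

P ≈ 59.39 kN

γ = 1.199 × 9.81 = 11.76219 kN/m³.
The centroid is at the centre, 1.37 m below the top of the plate, so the centroid depth is h_c = 1.37 m.
A = π(1.37)² = 5.89646 m².
Resultant F = γ·h_c·A = 11.76219 × 1.37 × 5.89646 = 95.0167 kN.
I_c = πr⁴/4 = π × 1.37⁴/4 = 2.76676 m⁴.
Centre of pressure: y_p = y_c + I_c/(y_c·A) = 1.37 + 2.76676/(1.37 × 5.89646) = 1.37 + 0.342499 = 1.7125 m along the plane.
The resultant acts 1.37 + 0.342499 = 1.7125 m (along the plate) below the hinge at the top edge, so the moment about the hinge is M = F × 1.7125 = 95.0167 × 1.7125 = 162.716 kN·m.
A normal force at the bottom, 2.74 m from the hinge, must supply this moment: P = 162.716/2.74 = 59.3854 kN.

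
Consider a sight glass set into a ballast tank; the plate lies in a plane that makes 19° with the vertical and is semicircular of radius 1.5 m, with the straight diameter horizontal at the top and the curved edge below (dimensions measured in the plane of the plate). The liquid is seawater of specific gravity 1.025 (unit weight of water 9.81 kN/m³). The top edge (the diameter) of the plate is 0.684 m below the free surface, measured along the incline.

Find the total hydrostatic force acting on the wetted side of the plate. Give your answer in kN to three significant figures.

F ≈ 44.4 kN

γ = 1.025 × 9.81 = 10.05525 kN/m³.
The plate makes 19° with the vertical, i.e. θ = 90° − 19° = 71° to the horizontal. Measuring y along the incline from the free-surface line, vertical depth h = y·sinθ with sinθ = 0.945519.
The centroid of a semicircle lies 4r/(3π) = 0.63662 m from the diameter, here below the top edge, so y_c = 0.684 + 0.63662 = 1.32062 m and h_c = 1.32062 × 0.945519 = 1.24867 m.
A = πr²/2 = π × 1.5²/2 = 3.53429 m².
Resultant F = γ·h_c·A = 10.05525 × 1.24867 × 3.53429 = 44.3754 kN.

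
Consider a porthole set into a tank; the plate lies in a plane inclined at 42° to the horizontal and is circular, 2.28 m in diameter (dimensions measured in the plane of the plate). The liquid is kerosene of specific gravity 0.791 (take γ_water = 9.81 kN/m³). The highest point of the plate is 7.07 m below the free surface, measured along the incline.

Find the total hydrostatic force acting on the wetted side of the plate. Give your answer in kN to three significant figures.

γ = 0.791 × 9.81 = 7.75971 kN/m³.
Let θ = 42° be the plate's angle to the horizontal; measure y along the incline from where the plane meets the free surface. Vertical depth h = y·sinθ with sinθ = 0.669131.
The centroid is at the centre, 1.14 m below the top of the plate, so y_c = 7.07 + 1.14 = 8.21 m and h_c = 8.21 × 0.669131 = 5.49357 m.
A = π(1.14)² = 4.08281 m².
Resultant F = γ·h_c·A = 7.75971 × 5.49357 × 4.08281 = 174.044 kN.

F ≈ 174 kN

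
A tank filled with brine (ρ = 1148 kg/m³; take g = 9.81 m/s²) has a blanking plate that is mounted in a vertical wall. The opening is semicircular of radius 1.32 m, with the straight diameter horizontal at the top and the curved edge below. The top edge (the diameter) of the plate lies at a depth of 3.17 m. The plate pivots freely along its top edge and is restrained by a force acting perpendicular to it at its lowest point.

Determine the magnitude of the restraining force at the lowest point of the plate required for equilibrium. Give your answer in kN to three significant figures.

γ = ρg = 1148 × 9.81 / 1000 = 11.26188 kN/m³.
The centroid of a semicircle lies 4r/(3π) = 0.560225 m from the diameter, here below the top edge, so the centroid depth is h_c = 3.17 + 0.560225 = 3.73022 m.
A = πr²/2 = π × 1.32²/2 = 2.73696 m².
Resultant F = γ·h_c·A = 11.26188 × 3.73022 × 2.73696 = 114.978 kN.
I_c = (π/8 − 8/(9π))·r⁴ = 0.109757 × 1.32⁴ = 0.333218 m⁴.
Centre of pressure: y_p = y_c + I_c/(y_c·A) = 3.73022 + 0.333218/(3.73022 × 2.73696) = 3.73022 + 0.0326382 = 3.76286 m along the plane.
The resultant acts 0.560225 + 0.0326382 = 0.592863 m (along the plate) below the hinge at the top edge, so the moment about the hinge is M = F × 0.592863 = 114.978 × 0.592863 = 68.1662 kN·m.
A normal force at the bottom, 1.32 m from the hinge, must supply this moment: P = 68.1662/1.32 = 51.6411 kN.

P ≈ 51.6 kN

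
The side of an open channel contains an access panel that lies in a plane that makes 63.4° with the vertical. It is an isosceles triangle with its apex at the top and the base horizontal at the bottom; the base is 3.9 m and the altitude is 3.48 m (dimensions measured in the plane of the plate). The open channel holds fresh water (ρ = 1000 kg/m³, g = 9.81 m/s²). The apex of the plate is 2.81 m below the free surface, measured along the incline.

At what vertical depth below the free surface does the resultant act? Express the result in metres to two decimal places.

h_p = 2.36 m

γ = ρg = 1000 × 9.81 = 9810 N/m³ = 9.81 kN/m³.
The plate makes 63.4° with the vertical, i.e. θ = 90° − 63.4° = 26.6° to the horizontal. Measuring y along the incline from the free-surface line, vertical depth h = y·sinθ with sinθ = 0.447759.
With the apex up, the centroid sits 2h/3 = 2 × 3.48/3 = 2.32 m below the apex, so y_c = 2.81 + 2.32 = 5.13 m and h_c = 5.13 × 0.447759 = 2.297 m.
A = ½ × 3.9 × 3.48 = 6.786 m².
Resultant F = γ·h_c·A = 9.81 × 2.297 × 6.786 = 152.913 kN.
I_c = b·h³/36 = 3.9 × 3.48³/36 = 4.56562 m⁴.
Centre of pressure: y_p = y_c + I_c/(y_c·A) = 5.13 + 4.56562/(5.13 × 6.786) = 5.13 + 0.13115 = 5.26115 m along the plane.
Vertically, h_p = y_p·sinθ = 5.26115 × 0.447759 = 2.35573 m.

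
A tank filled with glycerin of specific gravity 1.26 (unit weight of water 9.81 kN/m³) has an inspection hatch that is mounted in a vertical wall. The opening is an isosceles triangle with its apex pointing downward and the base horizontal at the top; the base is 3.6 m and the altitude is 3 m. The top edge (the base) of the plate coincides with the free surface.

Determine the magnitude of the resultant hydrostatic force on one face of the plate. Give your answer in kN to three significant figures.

γ = 1.26 × 9.81 = 12.3606 kN/m³.
With the apex down, the centroid sits h/3 = 3/3 = 1 m below the base (the top edge), so the centroid depth is h_c = 1 m.
A = ½ × 3.6 × 3 = 5.4 m².
Resultant F = γ·h_c·A = 12.3606 × 1 × 5.4 = 66.7472 kN.

F ≈ 66.7 kN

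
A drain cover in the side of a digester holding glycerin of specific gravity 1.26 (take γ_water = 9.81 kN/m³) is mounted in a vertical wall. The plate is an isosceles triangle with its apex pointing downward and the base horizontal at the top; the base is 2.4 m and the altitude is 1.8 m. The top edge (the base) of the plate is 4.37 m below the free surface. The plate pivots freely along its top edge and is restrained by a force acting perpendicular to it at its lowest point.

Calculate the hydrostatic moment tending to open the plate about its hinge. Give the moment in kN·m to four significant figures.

γ = 1.26 × 9.81 = 12.3606 kN/m³.
With the apex down, the centroid sits h/3 = 1.8/3 = 0.6 m below the base (the top edge), so the centroid depth is h_c = 4.37 + 0.6 = 4.97 m.
A = ½ × 2.4 × 1.8 = 2.16 m².
Resultant F = γ·h_c·A = 12.3606 × 4.97 × 2.16 = 132.694 kN.
I_c = b·h³/36 = 2.4 × 1.8³/36 = 0.3888 m⁴.
Centre of pressure: y_p = y_c + I_c/(y_c·A) = 4.97 + 0.3888/(4.97 × 2.16) = 4.97 + 0.0362173 = 5.00622 m along the plane.
The resultant acts 0.6 + 0.0362173 = 0.636217 m (along the plate) below the hinge at the top edge, so the moment about the hinge is M = F × 0.636217 = 132.694 × 0.636217 = 84.4222 kN·m.

M ≈ 84.42 kN·m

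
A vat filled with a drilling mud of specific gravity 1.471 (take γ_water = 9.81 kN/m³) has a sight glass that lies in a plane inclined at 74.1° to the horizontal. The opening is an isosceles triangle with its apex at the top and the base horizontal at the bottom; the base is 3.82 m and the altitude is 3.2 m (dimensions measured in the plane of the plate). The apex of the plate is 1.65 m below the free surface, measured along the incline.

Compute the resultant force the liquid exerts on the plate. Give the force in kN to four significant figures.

F ≈ 320.9 kN

γ = 1.471 × 9.81 = 14.43051 kN/m³.
Let θ = 74.1° be the plate's angle to the horizontal; measure y along the incline from where the plane meets the free surface. Vertical depth h = y·sinθ with sinθ = 0.961741.
With the apex up, the centroid sits 2h/3 = 2 × 3.2/3 = 2.13333 m below the apex, so y_c = 1.65 + 2.13333 = 3.78333 m and h_c = 3.78333 × 0.961741 = 3.63858 m.
A = ½ × 3.82 × 3.2 = 6.112 m².
Resultant F = γ·h_c·A = 14.43051 × 3.63858 × 6.112 = 320.92 kN.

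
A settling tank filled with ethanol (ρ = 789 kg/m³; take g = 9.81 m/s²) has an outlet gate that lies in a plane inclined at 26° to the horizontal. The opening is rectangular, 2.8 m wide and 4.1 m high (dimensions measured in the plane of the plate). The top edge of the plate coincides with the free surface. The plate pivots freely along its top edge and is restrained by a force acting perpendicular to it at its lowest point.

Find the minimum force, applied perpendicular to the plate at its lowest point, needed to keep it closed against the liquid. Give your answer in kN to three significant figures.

P ≈ 53.2 kN

γ = ρg = 789 × 9.81 / 1000 = 7.74009 kN/m³.
Let θ = 26° be the plate's angle to the horizontal; measure y along the incline from where the plane meets the free surface. Vertical depth h = y·sinθ with sinθ = 0.438371.
The centroid lies 4.1/2 = 2.05 m below the top edge, so y_c = 2.05 m and h_c = 2.05 × 0.438371 = 0.898661 m.
A = 2.8 × 4.1 = 11.48 m².
Resultant F = γ·h_c·A = 7.74009 × 0.898661 × 11.48 = 79.8516 kN.
I_c = b·h³/12 = 2.8 × 4.1³/12 = 16.0816 m⁴.
Centre of pressure: y_p = y_c + I_c/(y_c·A) = 2.05 + 16.0816/(2.05 × 11.48) = 2.05 + 0.683335 = 2.73333 m along the plane.
The resultant acts 2.05 + 0.683335 = 2.73333 m (along the plate) below the hinge at the top edge, so the moment about the hinge is M = F × 2.73333 = 79.8516 × 2.73333 = 218.261 kN·m.
A normal force at the bottom, 4.1 m from the hinge, must supply this moment: P = 218.261/4.1 = 53.2344 kN.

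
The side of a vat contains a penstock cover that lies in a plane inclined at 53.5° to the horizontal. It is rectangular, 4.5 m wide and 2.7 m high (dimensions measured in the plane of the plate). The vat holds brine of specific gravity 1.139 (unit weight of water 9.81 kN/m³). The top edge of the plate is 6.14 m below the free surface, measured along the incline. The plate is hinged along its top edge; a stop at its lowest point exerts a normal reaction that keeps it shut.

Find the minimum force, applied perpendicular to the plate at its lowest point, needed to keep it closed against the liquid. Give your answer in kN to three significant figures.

γ = 1.139 × 9.81 = 11.17359 kN/m³.
Let θ = 53.5° be the plate's angle to the horizontal; measure y along the incline from where the plane meets the free surface. Vertical depth h = y·sinθ with sinθ = 0.803857.
The centroid lies 2.7/2 = 1.35 m below the top edge, so y_c = 6.14 + 1.35 = 7.49 m and h_c = 7.49 × 0.803857 = 6.02089 m.
A = 4.5 × 2.7 = 12.15 m².
Resultant F = γ·h_c·A = 11.17359 × 6.02089 × 12.15 = 817.391 kN.
I_c = b·h³/12 = 4.5 × 2.7³/12 = 7.38113 m⁴.
Centre of pressure: y_p = y_c + I_c/(y_c·A) = 7.49 + 7.38113/(7.49 × 12.15) = 7.49 + 0.0811082 = 7.57111 m along the plane.
The resultant acts 1.35 + 0.0811082 = 1.43111 m (along the plate) below the hinge at the top edge, so the moment about the hinge is M = F × 1.43111 = 817.391 × 1.43111 = 1169.78 kN·m.
A normal force at the bottom, 2.7 m from the hinge, must supply this moment: P = 1169.78/2.7 = 433.252 kN.

P ≈ 433 kN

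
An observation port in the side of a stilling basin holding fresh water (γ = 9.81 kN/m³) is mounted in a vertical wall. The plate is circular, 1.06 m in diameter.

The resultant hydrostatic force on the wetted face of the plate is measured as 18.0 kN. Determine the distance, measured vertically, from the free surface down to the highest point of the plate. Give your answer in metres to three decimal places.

d_top ≈ 1.549 m

γ = 9.81 kN/m³.
A = π(0.53)² = 0.882473 m².
From F = γ·h_c·A, the centroid depth is h_c = 18.0/(9.81 × 0.882473) = 2.07923 m.
The centroid is at the centre, 0.53 m below the top of the plate, so the highest point sits at h_top = 2.07923 − 0.53 = 1.54923 m below the surface.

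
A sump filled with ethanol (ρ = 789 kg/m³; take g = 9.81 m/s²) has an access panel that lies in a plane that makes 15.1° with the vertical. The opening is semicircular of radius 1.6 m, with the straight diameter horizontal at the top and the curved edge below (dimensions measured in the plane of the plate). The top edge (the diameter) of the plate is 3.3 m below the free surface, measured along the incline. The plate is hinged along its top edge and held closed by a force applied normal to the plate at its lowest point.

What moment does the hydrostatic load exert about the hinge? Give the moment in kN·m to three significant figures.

γ = ρg = 789 × 9.81 / 1000 = 7.74009 kN/m³.
The plate makes 15.1° with the vertical, i.e. θ = 90° − 15.1° = 74.9° to the horizontal. Measuring y along the incline from the free-surface line, vertical depth h = y·sinθ with sinθ = 0.965473.
The centroid of a semicircle lies 4r/(3π) = 0.679061 m from the diameter, here below the top edge, so y_c = 3.3 + 0.679061 = 3.97906 m and h_c = 3.97906 × 0.965473 = 3.84167 m.
A = πr²/2 = π × 1.6²/2 = 4.02124 m².
Resultant F = γ·h_c·A = 7.74009 × 3.84167 × 4.02124 = 119.571 kN.
I_c = (π/8 − 8/(9π))·r⁴ = 0.109757 × 1.6⁴ = 0.719303 m⁴.
Centre of pressure: y_p = y_c + I_c/(y_c·A) = 3.97906 + 0.719303/(3.97906 × 4.02124) = 3.97906 + 0.0449543 = 4.02401 m along the plane.
The resultant acts 0.679061 + 0.0449543 = 0.724015 m (along the plate) below the hinge at the top edge, so the moment about the hinge is M = F × 0.724015 = 119.571 × 0.724015 = 86.5712 kN·m.

M ≈ 86.6 kN·m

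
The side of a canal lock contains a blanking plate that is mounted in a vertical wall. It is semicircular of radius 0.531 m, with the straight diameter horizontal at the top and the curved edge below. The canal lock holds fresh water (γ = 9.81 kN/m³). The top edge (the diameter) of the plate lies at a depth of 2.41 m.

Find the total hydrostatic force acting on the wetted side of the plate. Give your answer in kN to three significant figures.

F ≈ 11.5 kN

γ = 9.81 kN/m³.
The centroid of a semicircle lies 4r/(3π) = 0.225363 m from the diameter, here below the top edge, so the centroid depth is h_c = 2.41 + 0.225363 = 2.63536 m.
A = πr²/2 = π × 0.531²/2 = 0.442903 m².
Resultant F = γ·h_c·A = 9.81 × 2.63536 × 0.442903 = 11.4503 kN.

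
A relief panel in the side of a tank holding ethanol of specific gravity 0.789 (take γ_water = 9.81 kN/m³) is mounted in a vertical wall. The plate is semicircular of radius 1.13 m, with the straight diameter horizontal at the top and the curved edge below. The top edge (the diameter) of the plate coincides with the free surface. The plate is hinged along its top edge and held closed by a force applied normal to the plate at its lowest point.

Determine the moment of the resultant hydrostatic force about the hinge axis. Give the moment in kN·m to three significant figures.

M ≈ 4.96 kN·m

γ = 0.789 × 9.81 = 7.74009 kN/m³.
The centroid of a semicircle lies 4r/(3π) = 0.479587 m from the diameter, here below the top edge, so the centroid depth is h_c = 0.479587 m.
A = πr²/2 = π × 1.13²/2 = 2.00575 m².
Resultant F = γ·h_c·A = 7.74009 × 0.479587 × 2.00575 = 7.44544 kN.
I_c = (π/8 − 8/(9π))·r⁴ = 0.109757 × 1.13⁴ = 0.178956 m⁴.
Centre of pressure: y_p = y_c + I_c/(y_c·A) = 0.479587 + 0.178956/(0.479587 × 2.00575) = 0.479587 + 0.186038 = 0.665625 m along the plane.
The resultant acts 0.479587 + 0.186038 = 0.665625 m (along the plate) below the hinge at the top edge, so the moment about the hinge is M = F × 0.665625 = 7.44544 × 0.665625 = 4.95587 kN·m.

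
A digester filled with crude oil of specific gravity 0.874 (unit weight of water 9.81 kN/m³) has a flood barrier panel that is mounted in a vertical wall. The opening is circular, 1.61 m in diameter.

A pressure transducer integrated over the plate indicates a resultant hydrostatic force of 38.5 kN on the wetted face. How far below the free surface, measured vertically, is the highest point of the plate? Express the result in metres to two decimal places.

d_top ≈ 1.40 m

γ = 0.874 × 9.81 = 8.57394 kN/m³.
A = π(0.805)² = 2.03583 m².
From F = γ·h_c·A, the centroid depth is h_c = 38.5/(8.57394 × 2.03583) = 2.20566 m.
The centroid is at the centre, 0.805 m below the top of the plate, so the highest point sits at h_top = 2.20566 − 0.805 = 1.40066 m below the surface.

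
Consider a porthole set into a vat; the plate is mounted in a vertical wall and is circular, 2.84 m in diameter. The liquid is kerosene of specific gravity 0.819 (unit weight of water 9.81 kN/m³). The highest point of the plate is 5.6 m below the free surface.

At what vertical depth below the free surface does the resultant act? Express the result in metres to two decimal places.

h_p = 7.09 m

γ = 0.819 × 9.81 = 8.03439 kN/m³.
The centroid is at the centre, 1.42 m below the top of the plate, so the centroid depth is h_c = 5.6 + 1.42 = 7.02 m.
A = π(1.42)² = 6.33471 m².
Resultant F = γ·h_c·A = 8.03439 × 7.02 × 6.33471 = 357.287 kN.
I_c = πr⁴/4 = π × 1.42⁴/4 = 3.19333 m⁴.
Centre of pressure: y_p = y_c + I_c/(y_c·A) = 7.02 + 3.19333/(7.02 × 6.33471) = 7.02 + 0.0718092 = 7.09181 m along the plane.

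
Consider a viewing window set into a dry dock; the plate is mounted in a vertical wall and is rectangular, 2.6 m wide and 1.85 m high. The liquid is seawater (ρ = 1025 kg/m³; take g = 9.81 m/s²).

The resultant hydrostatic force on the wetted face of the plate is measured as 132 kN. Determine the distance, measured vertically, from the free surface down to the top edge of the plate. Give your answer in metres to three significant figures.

d_top ≈ 1.80 m

γ = ρg = 1025 × 9.81 / 1000 = 10.05525 kN/m³.
A = 2.6 × 1.85 = 4.81 m².
From F = γ·h_c·A, the centroid depth is h_c = 132/(10.05525 × 4.81) = 2.7292 m.
The centroid lies 1.85/2 = 0.925 m below the top edge, so the top edge sits at h_top = 2.7292 − 0.925 = 1.8042 m below the surface.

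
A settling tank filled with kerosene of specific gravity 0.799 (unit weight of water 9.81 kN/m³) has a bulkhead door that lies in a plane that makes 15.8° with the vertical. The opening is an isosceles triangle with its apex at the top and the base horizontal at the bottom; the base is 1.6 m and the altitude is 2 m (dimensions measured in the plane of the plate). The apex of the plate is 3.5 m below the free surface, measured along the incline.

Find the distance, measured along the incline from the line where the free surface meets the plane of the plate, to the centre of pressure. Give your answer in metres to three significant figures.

γ = 0.799 × 9.81 = 7.83819 kN/m³.
The plate makes 15.8° with the vertical, i.e. θ = 90° − 15.8° = 74.2° to the horizontal. Measuring y along the incline from the free-surface line, vertical depth h = y·sinθ with sinθ = 0.962218.
With the apex up, the centroid sits 2h/3 = 2 × 2/3 = 1.33333 m below the apex, so y_c = 3.5 + 1.33333 = 4.83333 m and h_c = 4.83333 × 0.962218 = 4.65072 m.
A = ½ × 1.6 × 2 = 1.6 m².
Resultant F = γ·h_c·A = 7.83819 × 4.65072 × 1.6 = 58.3252 kN.
I_c = b·h³/36 = 1.6 × 2³/36 = 0.355556 m⁴.
Centre of pressure: y_p = y_c + I_c/(y_c·A) = 4.83333 + 0.355556/(4.83333 × 1.6) = 4.83333 + 0.0459771 = 4.87931 m along the plane.

y_p = 4.88 m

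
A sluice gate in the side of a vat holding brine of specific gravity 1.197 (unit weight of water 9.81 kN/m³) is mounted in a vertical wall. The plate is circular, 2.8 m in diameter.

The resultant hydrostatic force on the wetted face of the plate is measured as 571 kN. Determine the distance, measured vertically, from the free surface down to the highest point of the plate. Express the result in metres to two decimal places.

γ = 1.197 × 9.81 = 11.74257 kN/m³.
A = π(1.4)² = 6.15752 m².
From F = γ·h_c·A, the centroid depth is h_c = 571/(11.74257 × 6.15752) = 7.89709 m.
The centroid is at the centre, 1.4 m below the top of the plate, so the highest point sits at h_top = 7.89709 − 1.4 = 6.49709 m below the surface.

d_top ≈ 6.50 m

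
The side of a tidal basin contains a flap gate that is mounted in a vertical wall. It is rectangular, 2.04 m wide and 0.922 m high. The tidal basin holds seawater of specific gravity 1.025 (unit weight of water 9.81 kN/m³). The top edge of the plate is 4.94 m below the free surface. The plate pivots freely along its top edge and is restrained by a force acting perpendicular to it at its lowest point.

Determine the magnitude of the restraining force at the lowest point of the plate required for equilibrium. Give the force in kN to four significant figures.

P ≈ 52.53 kN

γ = 1.025 × 9.81 = 10.05525 kN/m³.
The centroid lies 0.922/2 = 0.461 m below the top edge, so the centroid depth is h_c = 4.94 + 0.461 = 5.401 m.
A = 2.04 × 0.922 = 1.88088 m².
Resultant F = γ·h_c·A = 10.05525 × 5.401 × 1.88088 = 102.148 kN.
I_c = b·h³/12 = 2.04 × 0.922³/12 = 0.133242 m⁴.
Centre of pressure: y_p = y_c + I_c/(y_c·A) = 5.401 + 0.133242/(5.401 × 1.88088) = 5.401 + 0.0131161 = 5.41412 m along the plane.
The resultant acts 0.461 + 0.0131161 = 0.474116 m (along the plate) below the hinge at the top edge, so the moment about the hinge is M = F × 0.474116 = 102.148 × 0.474116 = 48.43 kN·m.
A normal force at the bottom, 0.922 m from the hinge, must supply this moment: P = 48.43/0.922 = 52.5271 kN.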